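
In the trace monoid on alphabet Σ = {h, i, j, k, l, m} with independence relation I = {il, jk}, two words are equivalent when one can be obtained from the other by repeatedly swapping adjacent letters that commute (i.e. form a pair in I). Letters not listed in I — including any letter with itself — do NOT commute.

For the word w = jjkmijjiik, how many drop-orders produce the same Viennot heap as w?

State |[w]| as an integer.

3

0(j) covers ∅
1(j) covers 0:j
2(k) covers ∅
3(m) covers 1:j, 2:k
4(i) covers 3:m
5(j) covers 4:i
6(j) covers 5:j
7(i) covers 6:j
8(i) covers 7:i
9(k) covers 8:i
floor of heap: 0:j, 2:k
completions by unplaced set U, small U first (add the entries for U minus each lowest piece of U):
  |U|=1: {9}:1
  |U|=2: {8,9}:1
  |U|=3: {7,8,9}:1
  |U|=4: {6,7,8,9}:1
  |U|=5: {5,6,7,8,9}:1
  |U|=6: {4,5,6,7,8,9}:1
  |U|=7: {3,4,5,6,7,8,9}:1
  |U|=8: {1,3,4,5,6,7,8,9}:1  {2,3,4,5,6,7,8,9}:1
  start at 0(j): 2
  start at 2(k): 1
sum over floor = 3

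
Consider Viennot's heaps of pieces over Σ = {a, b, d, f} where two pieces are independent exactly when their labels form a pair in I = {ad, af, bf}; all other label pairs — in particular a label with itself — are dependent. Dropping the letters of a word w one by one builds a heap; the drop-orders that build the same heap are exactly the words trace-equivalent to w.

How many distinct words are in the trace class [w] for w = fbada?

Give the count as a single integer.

0(f) covers ∅
1(b) covers ∅
2(a) covers 1:b
3(d) covers 0:f, 1:b
4(a) covers 2:a
floor of heap: 0:f, 1:b
completions by unplaced set U, small U first (add the entries for U minus each lowest piece of U):
  |U|=1: {3}:1  {4}:1
  |U|=2: {0,3}:1  {2,4}:1  {3,4}:2
  |U|=3: {0,3,4}:3  {2,3,4}:3
  start at 0(f): 3
  start at 1(b): 6
sum over floor = 9

9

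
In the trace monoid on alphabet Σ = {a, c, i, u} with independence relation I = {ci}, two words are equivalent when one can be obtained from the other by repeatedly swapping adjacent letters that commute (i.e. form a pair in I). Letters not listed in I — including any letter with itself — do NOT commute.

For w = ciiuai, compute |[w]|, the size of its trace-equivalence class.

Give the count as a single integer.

piece 0:c — minimal
piece 1:i — minimal
piece 2:i rests on {1:i}
piece 3:u rests on {0:c, 2:i}
piece 4:a rests on {3:u}
piece 5:i rests on {4:a}
minimal pieces: {0:c, 1:i}
ways to finish when only these pieces remain (= sum over removing one remaining piece with nothing left below it):
  1 left: {5}→1
  2 left: {4,5}→1
  3 left: {3,4,5}→1
  4 left: {0,3,4,5}→1  {2,3,4,5}→1
  placing 0:c first → 1 extensions
  placing 1:i first → 2 extensions
total linear extensions = 3

3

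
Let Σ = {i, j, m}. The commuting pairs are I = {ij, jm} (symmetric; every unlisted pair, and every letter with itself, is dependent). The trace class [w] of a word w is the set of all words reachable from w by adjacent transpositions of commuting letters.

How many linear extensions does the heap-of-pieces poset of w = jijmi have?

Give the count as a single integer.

10

piece 0:j — minimal
piece 1:i — minimal
piece 2:j rests on {0:j}
piece 3:m rests on {1:i}
piece 4:i rests on {3:m}
minimal pieces: {0:j, 1:i}
ways to finish when only these pieces remain (= sum over removing one remaining piece with nothing left below it):
  1 left: {2}→1  {4}→1
  2 left: {0,2}→1  {2,4}→2  {3,4}→1
  3 left: {0,2,4}→3  {1,3,4}→1  {2,3,4}→3
  placing 0:j first → 4 extensions
  placing 1:i first → 6 extensions
total linear extensions = 10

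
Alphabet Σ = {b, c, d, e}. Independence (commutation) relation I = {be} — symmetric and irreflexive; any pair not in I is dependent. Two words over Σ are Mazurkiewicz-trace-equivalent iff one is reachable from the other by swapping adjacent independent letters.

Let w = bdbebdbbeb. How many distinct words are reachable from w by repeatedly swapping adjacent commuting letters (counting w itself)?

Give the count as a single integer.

12

0(b) covers ∅
1(d) covers 0:b
2(b) covers 1:d
3(e) covers 1:d
4(b) covers 2:b
5(d) covers 3:e, 4:b
6(b) covers 5:d
7(b) covers 6:b
8(e) covers 5:d
9(b) covers 7:b
floor of heap: 0:b
completions by unplaced set U, small U first (add the entries for U minus each lowest piece of U):
  |U|=1: {8}:1  {9}:1
  |U|=2: {7,9}:1  {8,9}:2
  |U|=3: {6,7,9}:1  {7,8,9}:3
  |U|=4: {6,7,8,9}:4
  |U|=5: {5,6,7,8,9}:4
  |U|=6: {3,5,6,7,8,9}:4  {4,5,6,7,8,9}:4
  |U|=7: {2,4,5,6,7,8,9}:4  {3,4,5,6,7,8,9}:8
  |U|=8: {2,3,4,5,6,7,8,9}:12
  start at 0(b): 12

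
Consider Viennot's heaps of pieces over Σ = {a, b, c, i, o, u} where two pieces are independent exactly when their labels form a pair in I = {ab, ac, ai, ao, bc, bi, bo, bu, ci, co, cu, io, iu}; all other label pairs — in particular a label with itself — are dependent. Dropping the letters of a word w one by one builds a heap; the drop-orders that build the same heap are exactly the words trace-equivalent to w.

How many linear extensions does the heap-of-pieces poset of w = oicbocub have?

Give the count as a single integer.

piece 0:o — minimal
piece 1:i — minimal
piece 2:c — minimal
piece 3:b — minimal
piece 4:o rests on {0:o}
piece 5:c rests on {2:c}
piece 6:u rests on {4:o}
piece 7:b rests on {3:b}
minimal pieces: {0:o, 1:i, 2:c, 3:b}
ways to finish when only these pieces remain (= sum over removing one remaining piece with nothing left below it):
  1 left: {1}→1  {5}→1  {6}→1  {7}→1
  2 left: {1,5}→2  {1,6}→2  {1,7}→2  {2,5}→1  {3,7}→1  {4,6}→1  {5,6}→2  {5,7}→2  {6,7}→2
  3 left: {0,4,6}→1  {1,2,5}→3  {1,3,7}→3  {1,4,6}→3  {1,5,6}→6  {1,5,7}→6  {1,6,7}→6  {2,5,6}→3  {2,5,7}→3  {3,5,7}→3  {3,6,7}→3  {4,5,6}→3  {4,6,7}→3  {5,6,7}→6
  4 left: {0,1,4,6}→4  {0,4,5,6}→4  {0,4,6,7}→4  {1,2,5,6}→12  {1,2,5,7}→12  {1,3,5,7}→12  {1,3,6,7}→12  {1,4,5,6}→12  {1,4,6,7}→12  {1,5,6,7}→24  {2,3,5,7}→6  {2,4,5,6}→6  {2,5,6,7}→12  {3,4,6,7}→6  {3,5,6,7}→12  {4,5,6,7}→12
  5 left: {0,1,4,5,6}→20  {0,1,4,6,7}→20  {0,2,4,5,6}→10  {0,3,4,6,7}→10  {0,4,5,6,7}→20  {1,2,3,5,7}→30  {1,2,4,5,6}→30  {1,2,5,6,7}→60  {1,3,4,6,7}→30  {1,3,5,6,7}→60  {1,4,5,6,7}→60  {2,3,5,6,7}→30  {2,4,5,6,7}→30  {3,4,5,6,7}→30
  6 left: {0,1,2,4,5,6}→60  {0,1,3,4,6,7}→60  {0,1,4,5,6,7}→120  {0,2,4,5,6,7}→60  {0,3,4,5,6,7}→60  {1,2,3,5,6,7}→180  {1,2,4,5,6,7}→180  {1,3,4,5,6,7}→180  {2,3,4,5,6,7}→90
  placing 0:o first → 630 extensions
  placing 1:i first → 210 extensions
  placing 2:c first → 420 extensions
  placing 3:b first → 420 extensions
total linear extensions = 1680

1680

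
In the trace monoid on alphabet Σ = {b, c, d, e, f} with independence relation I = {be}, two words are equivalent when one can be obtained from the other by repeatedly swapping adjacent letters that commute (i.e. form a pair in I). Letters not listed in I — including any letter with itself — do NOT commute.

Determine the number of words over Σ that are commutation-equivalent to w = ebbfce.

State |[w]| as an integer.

0(e) covers ∅
1(b) covers ∅
2(b) covers 1:b
3(f) covers 0:e, 2:b
4(c) covers 3:f
5(e) covers 4:c
floor of heap: 0:e, 1:b
completions by unplaced set U, small U first (add the entries for U minus each lowest piece of U):
  |U|=1: {5}:1
  |U|=2: {4,5}:1
  |U|=3: {3,4,5}:1
  |U|=4: {0,3,4,5}:1  {2,3,4,5}:1
  start at 0(e): 1
  start at 1(b): 2
sum over floor = 3

3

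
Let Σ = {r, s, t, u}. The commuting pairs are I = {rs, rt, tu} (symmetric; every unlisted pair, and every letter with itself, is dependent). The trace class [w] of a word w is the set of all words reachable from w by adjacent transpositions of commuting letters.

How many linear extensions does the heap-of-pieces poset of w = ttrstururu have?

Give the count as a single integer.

#0=t has no predecessor
#1=t depends on [0:t]
#2=r has no predecessor
#3=s depends on [1:t]
#4=t depends on [3:s]
#5=u depends on [2:r, 3:s]
#6=r depends on [5:u]
#7=u depends on [6:r]
#8=r depends on [7:u]
#9=u depends on [8:r]
sources: [0:t, 2:r]
N(rest) = Σ N(rest − s) over sources s of rest; N(one piece) = 1:
  size 1 → [4]=1  [9]=1
  size 2 → [4,9]=2  [8,9]=1
  size 3 → [4,8,9]=3  [7,8,9]=1
  size 4 → [4,7,8,9]=4  [6,7,8,9]=1
  size 5 → [4,6,7,8,9]=5  [5,6,7,8,9]=1
  size 6 → [2,5,6,7,8,9]=1  [4,5,6,7,8,9]=6
  size 7 → [2,4,5,6,7,8,9]=7  [3,4,5,6,7,8,9]=6
  size 8 → [1,3,4,5,6,7,8,9]=6  [2,3,4,5,6,7,8,9]=13
  first=0(t) contributes 19
  first=2(r) contributes 6
|[w]| = 25

25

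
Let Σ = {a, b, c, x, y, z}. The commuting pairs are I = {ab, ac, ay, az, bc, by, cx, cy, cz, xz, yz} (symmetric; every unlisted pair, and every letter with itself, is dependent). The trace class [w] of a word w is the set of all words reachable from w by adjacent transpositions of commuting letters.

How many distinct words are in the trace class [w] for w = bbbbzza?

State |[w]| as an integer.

#0=b has no predecessor
#1=b depends on [0:b]
#2=b depends on [1:b]
#3=b depends on [2:b]
#4=z depends on [3:b]
#5=z depends on [4:z]
#6=a has no predecessor
sources: [0:b, 6:a]
N(rest) = Σ N(rest − s) over sources s of rest; N(one piece) = 1:
  size 1 → [5]=1  [6]=1
  size 2 → [4,5]=1  [5,6]=2
  size 3 → [3,4,5]=1  [4,5,6]=3
  size 4 → [2,3,4,5]=1  [3,4,5,6]=4
  size 5 → [1,2,3,4,5]=1  [2,3,4,5,6]=5
  first=0(b) contributes 6
  first=6(a) contributes 1
|[w]| = 7

7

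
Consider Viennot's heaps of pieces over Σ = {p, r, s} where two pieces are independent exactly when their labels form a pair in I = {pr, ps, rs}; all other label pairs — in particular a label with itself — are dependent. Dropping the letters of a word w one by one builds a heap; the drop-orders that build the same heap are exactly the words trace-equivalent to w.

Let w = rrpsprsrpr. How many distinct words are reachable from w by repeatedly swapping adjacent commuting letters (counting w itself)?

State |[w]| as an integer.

2520

drop 0:r onto floor
drop 1:r onto {0:r}
drop 2:p onto floor
drop 3:s onto floor
drop 4:p onto {2:p}
drop 5:r onto {1:r}
drop 6:s onto {3:s}
drop 7:r onto {5:r}
drop 8:p onto {4:p}
drop 9:r onto {7:r}
ground layer = {0:r, 2:p, 3:s}
drop-orders for the pieces not yet dropped (sum over which currently-grounded one goes next):
  1 to go: {6} 1  {8} 1  {9} 1
  2 to go: {3,6} 1  {4,8} 1  {6,8} 2  {6,9} 2  {7,9} 1  {8,9} 2
  3 to go: {2,4,8} 1  {3,6,8} 3  {3,6,9} 3  {4,6,8} 3  {4,8,9} 3  {5,7,9} 1  {6,7,9} 3  {6,8,9} 6  {7,8,9} 3
  4 to go: {1,5,7,9} 1  {2,4,6,8} 4  {2,4,8,9} 4  {3,4,6,8} 6  {3,6,7,9} 6  {3,6,8,9} 12  {4,6,8,9} 12  {4,7,8,9} 6  {5,6,7,9} 4  {5,7,8,9} 4  {6,7,8,9} 12
  5 to go: {0,1,5,7,9} 1  {1,5,6,7,9} 5  {1,5,7,8,9} 5  {2,3,4,6,8} 10  {2,4,6,8,9} 20  {2,4,7,8,9} 10  {3,4,6,8,9} 30  {3,5,6,7,9} 10  {3,6,7,8,9} 30  {4,5,7,8,9} 10  {4,6,7,8,9} 30  {5,6,7,8,9} 20
  6 to go: {0,1,5,6,7,9} 6  {0,1,5,7,8,9} 6  {1,3,5,6,7,9} 15  {1,4,5,7,8,9} 15  {1,5,6,7,8,9} 30  {2,3,4,6,8,9} 60  {2,4,5,7,8,9} 20  {2,4,6,7,8,9} 60  {3,4,6,7,8,9} 90  {3,5,6,7,8,9} 60  {4,5,6,7,8,9} 60
  7 to go: {0,1,3,5,6,7,9} 21  {0,1,4,5,7,8,9} 21  {0,1,5,6,7,8,9} 42  {1,2,4,5,7,8,9} 35  {1,3,5,6,7,8,9} 105  {1,4,5,6,7,8,9} 105  {2,3,4,6,7,8,9} 210  {2,4,5,6,7,8,9} 140  {3,4,5,6,7,8,9} 210
  8 to go: {0,1,2,4,5,7,8,9} 56  {0,1,3,5,6,7,8,9} 168  {0,1,4,5,6,7,8,9} 168  {1,2,4,5,6,7,8,9} 280  {1,3,4,5,6,7,8,9} 420  {2,3,4,5,6,7,8,9} 560
  if 0:r drops first: 1260 orders
  if 2:p drops first: 756 orders
  if 3:s drops first: 504 orders
heap linearizations: 2520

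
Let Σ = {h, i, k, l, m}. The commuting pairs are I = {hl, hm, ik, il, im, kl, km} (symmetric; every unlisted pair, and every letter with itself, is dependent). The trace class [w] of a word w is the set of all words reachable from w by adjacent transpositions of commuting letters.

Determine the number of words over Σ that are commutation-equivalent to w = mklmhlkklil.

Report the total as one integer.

1386

0(m) covers ∅
1(k) covers ∅
2(l) covers 0:m
3(m) covers 2:l
4(h) covers 1:k
5(l) covers 3:m
6(k) covers 4:h
7(k) covers 6:k
8(l) covers 5:l
9(i) covers 4:h
10(l) covers 8:l
floor of heap: 0:m, 1:k
completions by unplaced set U, small U first (add the entries for U minus each lowest piece of U):
  |U|=1: {7}:1  {9}:1  {10}:1
  |U|=2: {6,7}:1  {7,9}:2  {7,10}:2  {8,10}:1  {9,10}:2
  |U|=3: {5,8,10}:1  {6,7,9}:3  {6,7,10}:3  {7,8,10}:3  {7,9,10}:6  {8,9,10}:3
  |U|=4: {3,5,8,10}:1  {4,6,7,9}:3  {5,7,8,10}:4  {5,8,9,10}:4  {6,7,8,10}:6  {6,7,9,10}:12  {7,8,9,10}:12
  |U|=5: {1,4,6,7,9}:3  {2,3,5,8,10}:1  {3,5,7,8,10}:5  {3,5,8,9,10}:5  {4,6,7,9,10}:15  {5,6,7,8,10}:10  {5,7,8,9,10}:20  {6,7,8,9,10}:30
  |U|=6: {0,2,3,5,8,10}:1  {1,4,6,7,9,10}:18  {2,3,5,7,8,10}:6  {2,3,5,8,9,10}:6  {3,5,6,7,8,10}:15  {3,5,7,8,9,10}:30  {4,6,7,8,9,10}:45  {5,6,7,8,9,10}:60
  |U|=7: {0,2,3,5,7,8,10}:7  {0,2,3,5,8,9,10}:7  {1,4,6,7,8,9,10}:63  {2,3,5,6,7,8,10}:21  {2,3,5,7,8,9,10}:42  {3,5,6,7,8,9,10}:105  {4,5,6,7,8,9,10}:105
  |U|=8: {0,2,3,5,6,7,8,10}:28  {0,2,3,5,7,8,9,10}:56  {1,4,5,6,7,8,9,10}:168  {2,3,5,6,7,8,9,10}:168  {3,4,5,6,7,8,9,10}:210
  |U|=9: {0,2,3,5,6,7,8,9,10}:252  {1,3,4,5,6,7,8,9,10}:378  {2,3,4,5,6,7,8,9,10}:378
  start at 0(m): 756
  start at 1(k): 630
sum over floor = 1386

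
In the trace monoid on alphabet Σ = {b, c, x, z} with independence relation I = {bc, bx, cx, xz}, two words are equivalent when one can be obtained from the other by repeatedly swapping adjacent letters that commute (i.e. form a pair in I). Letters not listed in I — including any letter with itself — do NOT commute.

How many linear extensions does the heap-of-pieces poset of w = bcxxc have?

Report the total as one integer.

0(b) covers ∅
1(c) covers ∅
2(x) covers ∅
3(x) covers 2:x
4(c) covers 1:c
floor of heap: 0:b, 1:c, 2:x
completions by unplaced set U, small U first (add the entries for U minus each lowest piece of U):
  |U|=1: {0}:1  {3}:1  {4}:1
  |U|=2: {0,3}:2  {0,4}:2  {1,4}:1  {2,3}:1  {3,4}:2
  |U|=3: {0,1,4}:3  {0,2,3}:3  {0,3,4}:6  {1,3,4}:3  {2,3,4}:3
  start at 0(b): 6
  start at 1(c): 12
  start at 2(x): 12
sum over floor = 30

30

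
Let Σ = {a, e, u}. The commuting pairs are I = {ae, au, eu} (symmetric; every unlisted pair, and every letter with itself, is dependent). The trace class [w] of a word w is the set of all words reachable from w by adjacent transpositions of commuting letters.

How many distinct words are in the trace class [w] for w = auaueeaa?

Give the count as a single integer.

drop 0:a onto floor
drop 1:u onto floor
drop 2:a onto {0:a}
drop 3:u onto {1:u}
drop 4:e onto floor
drop 5:e onto {4:e}
drop 6:a onto {2:a}
drop 7:a onto {6:a}
ground layer = {0:a, 1:u, 4:e}
drop-orders for the pieces not yet dropped (sum over which currently-grounded one goes next):
  1 to go: {3} 1  {5} 1  {7} 1
  2 to go: {1,3} 1  {3,5} 2  {3,7} 2  {4,5} 1  {5,7} 2  {6,7} 1
  3 to go: {1,3,5} 3  {1,3,7} 3  {2,6,7} 1  {3,4,5} 3  {3,5,7} 6  {3,6,7} 3  {4,5,7} 3  {5,6,7} 3
  4 to go: {0,2,6,7} 1  {1,3,4,5} 6  {1,3,5,7} 12  {1,3,6,7} 6  {2,3,6,7} 4  {2,5,6,7} 4  {3,4,5,7} 12  {3,5,6,7} 12  {4,5,6,7} 6
  5 to go: {0,2,3,6,7} 5  {0,2,5,6,7} 5  {1,2,3,6,7} 10  {1,3,4,5,7} 30  {1,3,5,6,7} 30  {2,3,5,6,7} 20  {2,4,5,6,7} 10  {3,4,5,6,7} 30
  6 to go: {0,1,2,3,6,7} 15  {0,2,3,5,6,7} 30  {0,2,4,5,6,7} 15  {1,2,3,5,6,7} 60  {1,3,4,5,6,7} 90  {2,3,4,5,6,7} 60
  if 0:a drops first: 210 orders
  if 1:u drops first: 105 orders
  if 4:e drops first: 105 orders
heap linearizations: 420

420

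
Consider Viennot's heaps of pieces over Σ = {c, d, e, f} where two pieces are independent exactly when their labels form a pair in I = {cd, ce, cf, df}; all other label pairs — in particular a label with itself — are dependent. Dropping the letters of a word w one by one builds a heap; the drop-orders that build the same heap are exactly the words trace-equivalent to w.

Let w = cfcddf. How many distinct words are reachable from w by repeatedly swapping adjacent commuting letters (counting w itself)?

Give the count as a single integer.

drop 0:c onto floor
drop 1:f onto floor
drop 2:c onto {0:c}
drop 3:d onto floor
drop 4:d onto {3:d}
drop 5:f onto {1:f}
ground layer = {0:c, 1:f, 3:d}
drop-orders for the pieces not yet dropped (sum over which currently-grounded one goes next):
  1 to go: {2} 1  {4} 1  {5} 1
  2 to go: {0,2} 1  {1,5} 1  {2,4} 2  {2,5} 2  {3,4} 1  {4,5} 2
  3 to go: {0,2,4} 3  {0,2,5} 3  {1,2,5} 3  {1,4,5} 3  {2,3,4} 3  {2,4,5} 6  {3,4,5} 3
  4 to go: {0,1,2,5} 6  {0,2,3,4} 6  {0,2,4,5} 12  {1,2,4,5} 12  {1,3,4,5} 6  {2,3,4,5} 12
  if 0:c drops first: 30 orders
  if 1:f drops first: 30 orders
  if 3:d drops first: 30 orders
heap linearizations: 90

90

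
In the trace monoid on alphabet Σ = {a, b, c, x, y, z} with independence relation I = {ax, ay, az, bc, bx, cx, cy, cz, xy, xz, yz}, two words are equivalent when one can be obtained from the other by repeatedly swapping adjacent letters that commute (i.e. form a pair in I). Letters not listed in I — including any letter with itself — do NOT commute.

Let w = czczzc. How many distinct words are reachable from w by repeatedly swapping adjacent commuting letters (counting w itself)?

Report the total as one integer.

0(c) covers ∅
1(z) covers ∅
2(c) covers 0:c
3(z) covers 1:z
4(z) covers 3:z
5(c) covers 2:c
floor of heap: 0:c, 1:z
completions by unplaced set U, small U first (add the entries for U minus each lowest piece of U):
  |U|=1: {4}:1  {5}:1
  |U|=2: {2,5}:1  {3,4}:1  {4,5}:2
  |U|=3: {0,2,5}:1  {1,3,4}:1  {2,4,5}:3  {3,4,5}:3
  |U|=4: {0,2,4,5}:4  {1,3,4,5}:4  {2,3,4,5}:6
  start at 0(c): 10
  start at 1(z): 10
sum over floor = 20

20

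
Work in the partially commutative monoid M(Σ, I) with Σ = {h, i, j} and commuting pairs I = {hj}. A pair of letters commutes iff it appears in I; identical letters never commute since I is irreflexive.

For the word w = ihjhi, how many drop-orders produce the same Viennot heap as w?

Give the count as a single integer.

3

#0=i has no predecessor
#1=h depends on [0:i]
#2=j depends on [0:i]
#3=h depends on [1:h]
#4=i depends on [2:j, 3:h]
sources: [0:i]
N(rest) = Σ N(rest − s) over sources s of rest; N(one piece) = 1:
  size 1 → [4]=1
  size 2 → [2,4]=1  [3,4]=1
  size 3 → [1,3,4]=1  [2,3,4]=2
  first=0(i) contributes 3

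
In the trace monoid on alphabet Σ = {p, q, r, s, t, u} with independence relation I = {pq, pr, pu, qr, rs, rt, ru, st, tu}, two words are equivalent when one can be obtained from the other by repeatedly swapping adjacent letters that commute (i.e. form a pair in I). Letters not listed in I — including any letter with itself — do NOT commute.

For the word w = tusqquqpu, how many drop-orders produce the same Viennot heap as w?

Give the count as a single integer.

#0=t has no predecessor
#1=u has no predecessor
#2=s depends on [1:u]
#3=q depends on [0:t, 2:s]
#4=q depends on [3:q]
#5=u depends on [4:q]
#6=q depends on [5:u]
#7=p depends on [0:t, 2:s]
#8=u depends on [6:q]
sources: [0:t, 1:u]
N(rest) = Σ N(rest − s) over sources s of rest; N(one piece) = 1:
  size 1 → [7]=1  [8]=1
  size 2 → [6,8]=1  [7,8]=2
  size 3 → [5,6,8]=1  [6,7,8]=3
  size 4 → [4,5,6,8]=1  [5,6,7,8]=4
  size 5 → [3,4,5,6,8]=1  [4,5,6,7,8]=5
  size 6 → [3,4,5,6,7,8]=6
  size 7 → [0,3,4,5,6,7,8]=6  [2,3,4,5,6,7,8]=6
  first=0(t) contributes 6
  first=1(u) contributes 12
|[w]| = 18

18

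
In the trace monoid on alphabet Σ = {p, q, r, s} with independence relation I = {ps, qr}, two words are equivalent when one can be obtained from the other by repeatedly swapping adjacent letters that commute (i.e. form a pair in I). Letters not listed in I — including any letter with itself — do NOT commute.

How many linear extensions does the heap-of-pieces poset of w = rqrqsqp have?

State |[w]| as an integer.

#0=r has no predecessor
#1=q has no predecessor
#2=r depends on [0:r]
#3=q depends on [1:q]
#4=s depends on [2:r, 3:q]
#5=q depends on [4:s]
#6=p depends on [5:q]
sources: [0:r, 1:q]
N(rest) = Σ N(rest − s) over sources s of rest; N(one piece) = 1:
  size 1 → [6]=1
  size 2 → [5,6]=1
  size 3 → [4,5,6]=1
  size 4 → [2,4,5,6]=1  [3,4,5,6]=1
  size 5 → [0,2,4,5,6]=1  [1,3,4,5,6]=1  [2,3,4,5,6]=2
  first=0(r) contributes 3
  first=1(q) contributes 3
|[w]| = 6

6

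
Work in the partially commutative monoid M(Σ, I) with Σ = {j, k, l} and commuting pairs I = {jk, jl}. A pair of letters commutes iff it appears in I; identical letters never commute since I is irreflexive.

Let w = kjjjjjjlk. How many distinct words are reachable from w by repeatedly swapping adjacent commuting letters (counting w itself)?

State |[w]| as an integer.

84

0(k) covers ∅
1(j) covers ∅
2(j) covers 1:j
3(j) covers 2:j
4(j) covers 3:j
5(j) covers 4:j
6(j) covers 5:j
7(l) covers 0:k
8(k) covers 7:l
floor of heap: 0:k, 1:j
completions by unplaced set U, small U first (add the entries for U minus each lowest piece of U):
  |U|=1: {6}:1  {8}:1
  |U|=2: {5,6}:1  {6,8}:2  {7,8}:1
  |U|=3: {0,7,8}:1  {4,5,6}:1  {5,6,8}:3  {6,7,8}:3
  |U|=4: {0,6,7,8}:4  {3,4,5,6}:1  {4,5,6,8}:4  {5,6,7,8}:6
  |U|=5: {0,5,6,7,8}:10  {2,3,4,5,6}:1  {3,4,5,6,8}:5  {4,5,6,7,8}:10
  |U|=6: {0,4,5,6,7,8}:20  {1,2,3,4,5,6}:1  {2,3,4,5,6,8}:6  {3,4,5,6,7,8}:15
  |U|=7: {0,3,4,5,6,7,8}:35  {1,2,3,4,5,6,8}:7  {2,3,4,5,6,7,8}:21
  start at 0(k): 28
  start at 1(j): 56
sum over floor = 84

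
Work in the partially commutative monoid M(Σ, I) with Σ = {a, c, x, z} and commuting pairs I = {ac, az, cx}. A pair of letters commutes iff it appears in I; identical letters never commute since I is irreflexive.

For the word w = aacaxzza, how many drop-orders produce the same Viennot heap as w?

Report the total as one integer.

0(a) covers ∅
1(a) covers 0:a
2(c) covers ∅
3(a) covers 1:a
4(x) covers 3:a
5(z) covers 2:c, 4:x
6(z) covers 5:z
7(a) covers 4:x
floor of heap: 0:a, 2:c
completions by unplaced set U, small U first (add the entries for U minus each lowest piece of U):
  |U|=1: {6}:1  {7}:1
  |U|=2: {5,6}:1  {6,7}:2
  |U|=3: {2,5,6}:1  {5,6,7}:3
  |U|=4: {2,5,6,7}:4  {4,5,6,7}:3
  |U|=5: {2,4,5,6,7}:7  {3,4,5,6,7}:3
  |U|=6: {1,3,4,5,6,7}:3  {2,3,4,5,6,7}:10
  start at 0(a): 13
  start at 2(c): 3
sum over floor = 16

16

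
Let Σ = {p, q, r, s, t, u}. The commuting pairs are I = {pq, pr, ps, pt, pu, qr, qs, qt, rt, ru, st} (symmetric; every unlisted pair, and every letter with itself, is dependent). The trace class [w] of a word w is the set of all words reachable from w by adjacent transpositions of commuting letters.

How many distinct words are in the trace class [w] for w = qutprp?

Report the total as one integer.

drop 0:q onto floor
drop 1:u onto {0:q}
drop 2:t onto {1:u}
drop 3:p onto floor
drop 4:r onto floor
drop 5:p onto {3:p}
ground layer = {0:q, 3:p, 4:r}
drop-orders for the pieces not yet dropped (sum over which currently-grounded one goes next):
  1 to go: {2} 1  {4} 1  {5} 1
  2 to go: {1,2} 1  {2,4} 2  {2,5} 2  {3,5} 1  {4,5} 2
  3 to go: {0,1,2} 1  {1,2,4} 3  {1,2,5} 3  {2,3,5} 3  {2,4,5} 6  {3,4,5} 3
  4 to go: {0,1,2,4} 4  {0,1,2,5} 4  {1,2,3,5} 6  {1,2,4,5} 12  {2,3,4,5} 12
  if 0:q drops first: 30 orders
  if 3:p drops first: 20 orders
  if 4:r drops first: 10 orders
heap linearizations: 60

60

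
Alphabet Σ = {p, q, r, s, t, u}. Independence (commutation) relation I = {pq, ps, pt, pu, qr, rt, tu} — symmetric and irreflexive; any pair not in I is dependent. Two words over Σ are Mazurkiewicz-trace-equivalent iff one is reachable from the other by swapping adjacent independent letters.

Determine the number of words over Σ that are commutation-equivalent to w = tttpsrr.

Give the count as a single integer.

drop 0:t onto floor
drop 1:t onto {0:t}
drop 2:t onto {1:t}
drop 3:p onto floor
drop 4:s onto {2:t}
drop 5:r onto {3:p, 4:s}
drop 6:r onto {5:r}
ground layer = {0:t, 3:p}
drop-orders for the pieces not yet dropped (sum over which currently-grounded one goes next):
  1 to go: {6} 1
  2 to go: {5,6} 1
  3 to go: {3,5,6} 1  {4,5,6} 1
  4 to go: {2,4,5,6} 1  {3,4,5,6} 2
  5 to go: {1,2,4,5,6} 1  {2,3,4,5,6} 3
  if 0:t drops first: 4 orders
  if 3:p drops first: 1 orders
heap linearizations: 5

5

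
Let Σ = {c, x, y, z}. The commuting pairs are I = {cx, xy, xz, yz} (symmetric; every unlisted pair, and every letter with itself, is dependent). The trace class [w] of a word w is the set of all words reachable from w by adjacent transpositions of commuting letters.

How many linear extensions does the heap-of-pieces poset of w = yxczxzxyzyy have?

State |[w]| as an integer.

0(y) covers ∅
1(x) covers ∅
2(c) covers 0:y
3(z) covers 2:c
4(x) covers 1:x
5(z) covers 3:z
6(x) covers 4:x
7(y) covers 2:c
8(z) covers 5:z
9(y) covers 7:y
10(y) covers 9:y
floor of heap: 0:y, 1:x
completions by unplaced set U, small U first (add the entries for U minus each lowest piece of U):
  |U|=1: {6}:1  {8}:1  {10}:1
  |U|=2: {4,6}:1  {5,8}:1  {6,8}:2  {6,10}:2  {8,10}:2  {9,10}:1
  |U|=3: {1,4,6}:1  {3,5,8}:1  {4,6,8}:3  {4,6,10}:3  {5,6,8}:3  {5,8,10}:3  {6,8,10}:6  {6,9,10}:3  {7,9,10}:1  {8,9,10}:3
  |U|=4: {1,4,6,8}:4  {1,4,6,10}:4  {3,5,6,8}:4  {3,5,8,10}:4  {4,5,6,8}:6  {4,6,8,10}:12  {4,6,9,10}:6  {5,6,8,10}:12  {5,8,9,10}:6  {6,7,9,10}:4  {6,8,9,10}:12  {7,8,9,10}:4
  |U|=5: {1,4,5,6,8}:10  {1,4,6,8,10}:20  {1,4,6,9,10}:10  {3,4,5,6,8}:10  {3,5,6,8,10}:20  {3,5,8,9,10}:10  {4,5,6,8,10}:30  {4,6,7,9,10}:10  {4,6,8,9,10}:30  {5,6,8,9,10}:30  {5,7,8,9,10}:10  {6,7,8,9,10}:20
  |U|=6: {1,3,4,5,6,8}:20  {1,4,5,6,8,10}:60  {1,4,6,7,9,10}:20  {1,4,6,8,9,10}:60  {3,4,5,6,8,10}:60  {3,5,6,8,9,10}:60  {3,5,7,8,9,10}:20  {4,5,6,8,9,10}:90  {4,6,7,8,9,10}:60  {5,6,7,8,9,10}:60
  |U|=7: {1,3,4,5,6,8,10}:140  {1,4,5,6,8,9,10}:210  {1,4,6,7,8,9,10}:140  {2,3,5,7,8,9,10}:20  {3,4,5,6,8,9,10}:210  {3,5,6,7,8,9,10}:140  {4,5,6,7,8,9,10}:210
  |U|=8: {0,2,3,5,7,8,9,10}:20  {1,3,4,5,6,8,9,10}:560  {1,4,5,6,7,8,9,10}:560  {2,3,5,6,7,8,9,10}:160  {3,4,5,6,7,8,9,10}:560
  |U|=9: {0,2,3,5,6,7,8,9,10}:180  {1,3,4,5,6,7,8,9,10}:1680  {2,3,4,5,6,7,8,9,10}:720
  start at 0(y): 2400
  start at 1(x): 900
sum over floor = 3300

3300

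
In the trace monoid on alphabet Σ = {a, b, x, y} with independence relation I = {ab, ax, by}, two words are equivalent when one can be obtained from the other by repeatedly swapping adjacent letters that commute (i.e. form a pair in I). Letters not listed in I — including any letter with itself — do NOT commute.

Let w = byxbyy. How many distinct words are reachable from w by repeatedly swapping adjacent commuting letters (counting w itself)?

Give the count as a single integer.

6

drop 0:b onto floor
drop 1:y onto floor
drop 2:x onto {0:b, 1:y}
drop 3:b onto {2:x}
drop 4:y onto {2:x}
drop 5:y onto {4:y}
ground layer = {0:b, 1:y}
drop-orders for the pieces not yet dropped (sum over which currently-grounded one goes next):
  1 to go: {3} 1  {5} 1
  2 to go: {3,5} 2  {4,5} 1
  3 to go: {3,4,5} 3
  4 to go: {2,3,4,5} 3
  if 0:b drops first: 3 orders
  if 1:y drops first: 3 orders
heap linearizations: 6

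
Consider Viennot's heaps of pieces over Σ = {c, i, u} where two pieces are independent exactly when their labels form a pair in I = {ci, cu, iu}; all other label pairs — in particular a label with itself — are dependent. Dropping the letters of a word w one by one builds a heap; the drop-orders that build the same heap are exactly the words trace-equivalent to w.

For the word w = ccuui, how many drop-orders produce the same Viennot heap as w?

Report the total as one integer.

piece 0:c — minimal
piece 1:c rests on {0:c}
piece 2:u — minimal
piece 3:u rests on {2:u}
piece 4:i — minimal
minimal pieces: {0:c, 2:u, 4:i}
ways to finish when only these pieces remain (= sum over removing one remaining piece with nothing left below it):
  1 left: {1}→1  {3}→1  {4}→1
  2 left: {0,1}→1  {1,3}→2  {1,4}→2  {2,3}→1  {3,4}→2
  3 left: {0,1,3}→3  {0,1,4}→3  {1,2,3}→3  {1,3,4}→6  {2,3,4}→3
  placing 0:c first → 12 extensions
  placing 2:u first → 12 extensions
  placing 4:i first → 6 extensions
total linear extensions = 30

30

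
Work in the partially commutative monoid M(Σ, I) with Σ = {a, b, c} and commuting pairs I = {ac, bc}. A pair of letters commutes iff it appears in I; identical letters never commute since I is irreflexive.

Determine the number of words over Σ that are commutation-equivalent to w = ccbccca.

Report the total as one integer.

0(c) covers ∅
1(c) covers 0:c
2(b) covers ∅
3(c) covers 1:c
4(c) covers 3:c
5(c) covers 4:c
6(a) covers 2:b
floor of heap: 0:c, 2:b
completions by unplaced set U, small U first (add the entries for U minus each lowest piece of U):
  |U|=1: {5}:1  {6}:1
  |U|=2: {2,6}:1  {4,5}:1  {5,6}:2
  |U|=3: {2,5,6}:3  {3,4,5}:1  {4,5,6}:3
  |U|=4: {1,3,4,5}:1  {2,4,5,6}:6  {3,4,5,6}:4
  |U|=5: {0,1,3,4,5}:1  {1,3,4,5,6}:5  {2,3,4,5,6}:10
  start at 0(c): 15
  start at 2(b): 6
sum over floor = 21

21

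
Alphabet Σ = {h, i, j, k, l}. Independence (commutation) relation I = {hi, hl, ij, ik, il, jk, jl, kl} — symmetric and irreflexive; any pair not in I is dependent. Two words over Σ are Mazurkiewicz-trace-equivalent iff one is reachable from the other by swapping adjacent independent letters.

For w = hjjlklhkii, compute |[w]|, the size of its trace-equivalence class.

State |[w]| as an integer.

0(h) covers ∅
1(j) covers 0:h
2(j) covers 1:j
3(l) covers ∅
4(k) covers 0:h
5(l) covers 3:l
6(h) covers 2:j, 4:k
7(k) covers 6:h
8(i) covers ∅
9(i) covers 8:i
floor of heap: 0:h, 3:l, 8:i
completions by unplaced set U, small U first (add the entries for U minus each lowest piece of U):
  |U|=1: {5}:1  {7}:1  {9}:1
  |U|=2: {3,5}:1  {5,7}:2  {5,9}:2  {6,7}:1  {7,9}:2  {8,9}:1
  |U|=3: {2,6,7}:1  {3,5,7}:3  {3,5,9}:3  {4,6,7}:1  {5,6,7}:3  {5,7,9}:6  {5,8,9}:3  {6,7,9}:3  {7,8,9}:3
  |U|=4: {1,2,6,7}:1  {2,4,6,7}:2  {2,5,6,7}:4  {2,6,7,9}:4  {3,5,6,7}:6  {3,5,7,9}:12  {3,5,8,9}:6  {4,5,6,7}:4  {4,6,7,9}:4  {5,6,7,9}:12  {5,7,8,9}:12  {6,7,8,9}:6
  |U|=5: {1,2,4,6,7}:3  {1,2,5,6,7}:5  {1,2,6,7,9}:5  {2,3,5,6,7}:10  {2,4,5,6,7}:10  {2,4,6,7,9}:10  {2,5,6,7,9}:20  {2,6,7,8,9}:10  {3,4,5,6,7}:10  {3,5,6,7,9}:30  {3,5,7,8,9}:30  {4,5,6,7,9}:20  {4,6,7,8,9}:10  {5,6,7,8,9}:30
  |U|=6: {0,1,2,4,6,7}:3  {1,2,3,5,6,7}:15  {1,2,4,5,6,7}:18  {1,2,4,6,7,9}:18  {1,2,5,6,7,9}:30  {1,2,6,7,8,9}:15  {2,3,4,5,6,7}:30  {2,3,5,6,7,9}:60  {2,4,5,6,7,9}:60  {2,4,6,7,8,9}:30  {2,5,6,7,8,9}:60  {3,4,5,6,7,9}:60  {3,5,6,7,8,9}:90  {4,5,6,7,8,9}:60
  |U|=7: {0,1,2,4,5,6,7}:21  {0,1,2,4,6,7,9}:21  {1,2,3,4,5,6,7}:63  {1,2,3,5,6,7,9}:105  {1,2,4,5,6,7,9}:126  {1,2,4,6,7,8,9}:63  {1,2,5,6,7,8,9}:105  {2,3,4,5,6,7,9}:210  {2,3,5,6,7,8,9}:210  {2,4,5,6,7,8,9}:210  {3,4,5,6,7,8,9}:210
  |U|=8: {0,1,2,3,4,5,6,7}:84  {0,1,2,4,5,6,7,9}:168  {0,1,2,4,6,7,8,9}:84  {1,2,3,4,5,6,7,9}:504  {1,2,3,5,6,7,8,9}:420  {1,2,4,5,6,7,8,9}:504  {2,3,4,5,6,7,8,9}:840
  start at 0(h): 2268
  start at 3(l): 756
  start at 8(i): 756
sum over floor = 3780

3780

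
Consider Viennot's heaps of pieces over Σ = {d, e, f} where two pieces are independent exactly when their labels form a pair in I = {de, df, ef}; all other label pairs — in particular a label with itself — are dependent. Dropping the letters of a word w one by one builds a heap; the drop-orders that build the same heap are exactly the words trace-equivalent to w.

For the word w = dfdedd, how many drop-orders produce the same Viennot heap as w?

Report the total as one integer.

30

0(d) covers ∅
1(f) covers ∅
2(d) covers 0:d
3(e) covers ∅
4(d) covers 2:d
5(d) covers 4:d
floor of heap: 0:d, 1:f, 3:e
completions by unplaced set U, small U first (add the entries for U minus each lowest piece of U):
  |U|=1: {1}:1  {3}:1  {5}:1
  |U|=2: {1,3}:2  {1,5}:2  {3,5}:2  {4,5}:1
  |U|=3: {1,3,5}:6  {1,4,5}:3  {2,4,5}:1  {3,4,5}:3
  |U|=4: {0,2,4,5}:1  {1,2,4,5}:4  {1,3,4,5}:12  {2,3,4,5}:4
  start at 0(d): 20
  start at 1(f): 5
  start at 3(e): 5
sum over floor = 30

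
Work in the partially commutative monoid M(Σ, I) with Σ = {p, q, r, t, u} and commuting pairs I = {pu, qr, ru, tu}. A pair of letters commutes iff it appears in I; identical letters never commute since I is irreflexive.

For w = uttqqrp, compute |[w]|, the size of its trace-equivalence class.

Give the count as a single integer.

10

drop 0:u onto floor
drop 1:t onto floor
drop 2:t onto {1:t}
drop 3:q onto {0:u, 2:t}
drop 4:q onto {3:q}
drop 5:r onto {2:t}
drop 6:p onto {4:q, 5:r}
ground layer = {0:u, 1:t}
drop-orders for the pieces not yet dropped (sum over which currently-grounded one goes next):
  1 to go: {6} 1
  2 to go: {4,6} 1  {5,6} 1
  3 to go: {3,4,6} 1  {4,5,6} 2
  4 to go: {0,3,4,6} 1  {3,4,5,6} 3
  5 to go: {0,3,4,5,6} 4  {2,3,4,5,6} 3
  if 0:u drops first: 3 orders
  if 1:t drops first: 7 orders
heap linearizations: 10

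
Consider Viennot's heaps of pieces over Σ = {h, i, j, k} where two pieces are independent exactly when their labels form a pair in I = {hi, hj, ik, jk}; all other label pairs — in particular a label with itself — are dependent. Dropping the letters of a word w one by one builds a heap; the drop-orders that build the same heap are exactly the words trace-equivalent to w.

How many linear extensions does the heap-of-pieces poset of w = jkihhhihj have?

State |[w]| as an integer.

piece 0:j — minimal
piece 1:k — minimal
piece 2:i rests on {0:j}
piece 3:h rests on {1:k}
piece 4:h rests on {3:h}
piece 5:h rests on {4:h}
piece 6:i rests on {2:i}
piece 7:h rests on {5:h}
piece 8:j rests on {6:i}
minimal pieces: {0:j, 1:k}
ways to finish when only these pieces remain (= sum over removing one remaining piece with nothing left below it):
  1 left: {7}→1  {8}→1
  2 left: {5,7}→1  {6,8}→1  {7,8}→2
  3 left: {2,6,8}→1  {4,5,7}→1  {5,7,8}→3  {6,7,8}→3
  4 left: {0,2,6,8}→1  {2,6,7,8}→4  {3,4,5,7}→1  {4,5,7,8}→4  {5,6,7,8}→6
  5 left: {0,2,6,7,8}→5  {1,3,4,5,7}→1  {2,5,6,7,8}→10  {3,4,5,7,8}→5  {4,5,6,7,8}→10
  6 left: {0,2,5,6,7,8}→15  {1,3,4,5,7,8}→6  {2,4,5,6,7,8}→20  {3,4,5,6,7,8}→15
  7 left: {0,2,4,5,6,7,8}→35  {1,3,4,5,6,7,8}→21  {2,3,4,5,6,7,8}→35
  placing 0:j first → 56 extensions
  placing 1:k first → 70 extensions
total linear extensions = 126

126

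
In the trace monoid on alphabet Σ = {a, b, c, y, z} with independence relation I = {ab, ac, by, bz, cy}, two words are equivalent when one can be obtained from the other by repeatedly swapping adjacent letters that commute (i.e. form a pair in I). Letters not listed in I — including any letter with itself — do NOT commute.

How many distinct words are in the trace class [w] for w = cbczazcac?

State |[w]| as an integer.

drop 0:c onto floor
drop 1:b onto {0:c}
drop 2:c onto {1:b}
drop 3:z onto {2:c}
drop 4:a onto {3:z}
drop 5:z onto {4:a}
drop 6:c onto {5:z}
drop 7:a onto {5:z}
drop 8:c onto {6:c}
ground layer = {0:c}
drop-orders for the pieces not yet dropped (sum over which currently-grounded one goes next):
  1 to go: {7} 1  {8} 1
  2 to go: {6,8} 1  {7,8} 2
  3 to go: {6,7,8} 3
  4 to go: {5,6,7,8} 3
  5 to go: {4,5,6,7,8} 3
  6 to go: {3,4,5,6,7,8} 3
  7 to go: {2,3,4,5,6,7,8} 3
  if 0:c drops first: 3 orders

3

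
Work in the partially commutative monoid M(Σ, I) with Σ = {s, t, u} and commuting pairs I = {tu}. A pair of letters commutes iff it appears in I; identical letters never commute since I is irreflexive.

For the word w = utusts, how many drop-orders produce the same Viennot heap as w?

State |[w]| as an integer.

drop 0:u onto floor
drop 1:t onto floor
drop 2:u onto {0:u}
drop 3:s onto {1:t, 2:u}
drop 4:t onto {3:s}
drop 5:s onto {4:t}
ground layer = {0:u, 1:t}
drop-orders for the pieces not yet dropped (sum over which currently-grounded one goes next):
  1 to go: {5} 1
  2 to go: {4,5} 1
  3 to go: {3,4,5} 1
  4 to go: {1,3,4,5} 1  {2,3,4,5} 1
  if 0:u drops first: 2 orders
  if 1:t drops first: 1 orders
heap linearizations: 3

3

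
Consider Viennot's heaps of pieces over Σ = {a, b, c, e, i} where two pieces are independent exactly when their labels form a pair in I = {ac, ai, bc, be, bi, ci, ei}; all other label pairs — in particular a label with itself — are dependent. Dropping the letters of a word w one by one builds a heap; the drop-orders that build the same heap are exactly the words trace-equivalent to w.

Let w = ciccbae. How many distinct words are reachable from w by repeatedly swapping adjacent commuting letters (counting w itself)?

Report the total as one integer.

70

0(c) covers ∅
1(i) covers ∅
2(c) covers 0:c
3(c) covers 2:c
4(b) covers ∅
5(a) covers 4:b
6(e) covers 3:c, 5:a
floor of heap: 0:c, 1:i, 4:b
completions by unplaced set U, small U first (add the entries for U minus each lowest piece of U):
  |U|=1: {1}:1  {6}:1
  |U|=2: {1,6}:2  {3,6}:1  {5,6}:1
  |U|=3: {1,3,6}:3  {1,5,6}:3  {2,3,6}:1  {3,5,6}:2  {4,5,6}:1
  |U|=4: {0,2,3,6}:1  {1,2,3,6}:4  {1,3,5,6}:8  {1,4,5,6}:4  {2,3,5,6}:3  {3,4,5,6}:3
  |U|=5: {0,1,2,3,6}:5  {0,2,3,5,6}:4  {1,2,3,5,6}:15  {1,3,4,5,6}:15  {2,3,4,5,6}:6
  start at 0(c): 36
  start at 1(i): 10
  start at 4(b): 24
sum over floor = 70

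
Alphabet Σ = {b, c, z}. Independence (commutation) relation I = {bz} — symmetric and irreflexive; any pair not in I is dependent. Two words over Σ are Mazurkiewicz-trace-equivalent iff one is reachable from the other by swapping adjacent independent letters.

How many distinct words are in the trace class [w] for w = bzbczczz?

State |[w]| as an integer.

drop 0:b onto floor
drop 1:z onto floor
drop 2:b onto {0:b}
drop 3:c onto {1:z, 2:b}
drop 4:z onto {3:c}
drop 5:c onto {4:z}
drop 6:z onto {5:c}
drop 7:z onto {6:z}
ground layer = {0:b, 1:z}
drop-orders for the pieces not yet dropped (sum over which currently-grounded one goes next):
  1 to go: {7} 1
  2 to go: {6,7} 1
  3 to go: {5,6,7} 1
  4 to go: {4,5,6,7} 1
  5 to go: {3,4,5,6,7} 1
  6 to go: {1,3,4,5,6,7} 1  {2,3,4,5,6,7} 1
  if 0:b drops first: 2 orders
  if 1:z drops first: 1 orders
heap linearizations: 3

3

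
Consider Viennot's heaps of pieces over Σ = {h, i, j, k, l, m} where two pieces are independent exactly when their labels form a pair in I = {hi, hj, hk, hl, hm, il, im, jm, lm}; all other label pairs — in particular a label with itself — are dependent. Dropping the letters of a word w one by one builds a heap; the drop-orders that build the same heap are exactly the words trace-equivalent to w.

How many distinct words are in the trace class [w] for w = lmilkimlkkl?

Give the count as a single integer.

#0=l has no predecessor
#1=m has no predecessor
#2=i has no predecessor
#3=l depends on [0:l]
#4=k depends on [1:m, 2:i, 3:l]
#5=i depends on [4:k]
#6=m depends on [4:k]
#7=l depends on [4:k]
#8=k depends on [5:i, 6:m, 7:l]
#9=k depends on [8:k]
#10=l depends on [9:k]
sources: [0:l, 1:m, 2:i]
N(rest) = Σ N(rest − s) over sources s of rest; N(one piece) = 1:
  size 1 → [10]=1
  size 2 → [9,10]=1
  size 3 → [8,9,10]=1
  size 4 → [5,8,9,10]=1  [6,8,9,10]=1  [7,8,9,10]=1
  size 5 → [5,6,8,9,10]=2  [5,7,8,9,10]=2  [6,7,8,9,10]=2
  size 6 → [5,6,7,8,9,10]=6
  size 7 → [4,5,6,7,8,9,10]=6
  size 8 → [1,4,5,6,7,8,9,10]=6  [2,4,5,6,7,8,9,10]=6  [3,4,5,6,7,8,9,10]=6
  size 9 → [0,3,4,5,6,7,8,9,10]=6  [1,2,4,5,6,7,8,9,10]=12  [1,3,4,5,6,7,8,9,10]=12  [2,3,4,5,6,7,8,9,10]=12
  first=0(l) contributes 36
  first=1(m) contributes 18
  first=2(i) contributes 18
|[w]| = 72

72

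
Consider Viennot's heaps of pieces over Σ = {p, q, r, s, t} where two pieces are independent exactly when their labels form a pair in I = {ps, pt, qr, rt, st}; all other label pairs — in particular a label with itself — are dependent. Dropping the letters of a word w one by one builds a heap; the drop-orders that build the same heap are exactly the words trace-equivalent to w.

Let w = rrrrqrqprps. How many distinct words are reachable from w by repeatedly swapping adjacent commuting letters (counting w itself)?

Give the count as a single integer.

drop 0:r onto floor
drop 1:r onto {0:r}
drop 2:r onto {1:r}
drop 3:r onto {2:r}
drop 4:q onto floor
drop 5:r onto {3:r}
drop 6:q onto {4:q}
drop 7:p onto {5:r, 6:q}
drop 8:r onto {7:p}
drop 9:p onto {8:r}
drop 10:s onto {8:r}
ground layer = {0:r, 4:q}
drop-orders for the pieces not yet dropped (sum over which currently-grounded one goes next):
  1 to go: {9} 1  {10} 1
  2 to go: {9,10} 2
  3 to go: {8,9,10} 2
  4 to go: {7,8,9,10} 2
  5 to go: {5,7,8,9,10} 2  {6,7,8,9,10} 2
  6 to go: {3,5,7,8,9,10} 2  {4,6,7,8,9,10} 2  {5,6,7,8,9,10} 4
  7 to go: {2,3,5,7,8,9,10} 2  {3,5,6,7,8,9,10} 6  {4,5,6,7,8,9,10} 6
  8 to go: {1,2,3,5,7,8,9,10} 2  {2,3,5,6,7,8,9,10} 8  {3,4,5,6,7,8,9,10} 12
  9 to go: {0,1,2,3,5,7,8,9,10} 2  {1,2,3,5,6,7,8,9,10} 10  {2,3,4,5,6,7,8,9,10} 20
  if 0:r drops first: 30 orders
  if 4:q drops first: 12 orders
heap linearizations: 42

42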